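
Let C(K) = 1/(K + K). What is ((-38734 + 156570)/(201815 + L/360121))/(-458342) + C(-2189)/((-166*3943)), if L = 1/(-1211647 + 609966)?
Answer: -18286238551417255552815879/14358480201159500980243588908308 ≈ -1.2735e-6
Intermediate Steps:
L = -1/601681 (L = 1/(-601681) = -1/601681 ≈ -1.6620e-6)
C(K) = 1/(2*K)
((-38734 + 156570)/(201815 + L/360121))/(-458342) + C(-2189)/((-166*3943)) = ((-38734 + 156570)/(201815 - 1/601681/360121))/(-458342) + ((½)/(-2189))/((-166*3943)) = (117836/(201815 - 1/601681*1/360121))*(-1/458342) + ((½)*(-1/2189))/(-654538) = (117836/(201815 - 1/216677963401))*(-1/458342) - 1/4378*(-1/654538) = (117836/(43728863183772814/216677963401))*(-1/458342) + 1/2865567364 = (117836*(216677963401/43728863183772814))*(-1/458342) + 1/2865567364 = (12766232247660118/21864431591886407)*(-1/458342) + 1/2865567364 = -6383116123830059/5010693652344199778597 + 1/2865567364 = -18286238551417255552815879/14358480201159500980243588908308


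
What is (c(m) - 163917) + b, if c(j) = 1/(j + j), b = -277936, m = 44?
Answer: -38883063/88 ≈ -4.4185e+5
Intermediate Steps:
c(j) = 1/(2*j)
(c(m) - 163917) + b = ((1/2)/44 - 163917) - 277936 = ((1/2)*(1/44) - 163917) - 277936 = (1/88 - 163917) - 277936 = -14424695/88 - 277936 = -38883063/88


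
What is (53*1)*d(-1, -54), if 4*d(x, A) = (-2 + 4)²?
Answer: 53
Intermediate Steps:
d(x, A) = 1 (d(x, A) = (-2 + 4)²/4 = (¼)*2² = (¼)*4 = 1)
(53*1)*d(-1, -54) = (53*1)*1 = 53*1 = 53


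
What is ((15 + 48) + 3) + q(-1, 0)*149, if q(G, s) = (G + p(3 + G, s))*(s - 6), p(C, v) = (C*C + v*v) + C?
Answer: -4404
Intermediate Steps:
p(C, v) = C + C² + v² (p(C, v) = (C² + v²) + C = C + C² + v²)
q(G, s) = (-6 + s)*(3 + s² + (3 + G)² + 2*G) (q(G, s) = (G + ((3 + G) + (3 + G)² + s²))*(s - 6) = (G + (3 + G + s² + (3 + G)²))*(-6 + s) = (3 + s² + (3 + G)² + 2*G)*(-6 + s) = (-6 + s)*(3 + s² + (3 + G)² + 2*G))
((15 + 48) + 3) + q(-1, 0)*149 = ((15 + 48) + 3) + (-72 + 0³ - 48*(-1) - 6*(-1)² - 6*0² + 12*0 + 0*(-1)² + 8*(-1)*0)*149 = (63 + 3) + (-72 + 0 + 48 - 6*1 - 6*0 + 0 + 0*1 + 0)*149 = 66 + (-72 + 0 + 48 - 6 + 0 + 0 + 0 + 0)*149 = 66 - 30*149 = 66 - 4470 = -4404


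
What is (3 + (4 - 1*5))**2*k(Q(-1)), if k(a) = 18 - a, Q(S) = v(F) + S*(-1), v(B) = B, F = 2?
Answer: 60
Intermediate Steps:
Q(S) = 2 - S (Q(S) = 2 + S*(-1) = 2 - S)
(3 + (4 - 1*5))**2*k(Q(-1)) = (3 + (4 - 1*5))**2*(18 - (2 - 1*(-1))) = (3 + (4 - 5))**2*(18 - (2 + 1)) = (3 - 1)**2*(18 - 1*3) = 2**2*(18 - 3) = 4*15 = 60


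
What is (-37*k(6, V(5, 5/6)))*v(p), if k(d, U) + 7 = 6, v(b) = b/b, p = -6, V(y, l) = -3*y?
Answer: 37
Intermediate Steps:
v(b) = 1
k(d, U) = -1 (k(d, U) = -7 + 6 = -1)
(-37*k(6, V(5, 5/6)))*v(p) = -37*(-1)*1 = 37*1 = 37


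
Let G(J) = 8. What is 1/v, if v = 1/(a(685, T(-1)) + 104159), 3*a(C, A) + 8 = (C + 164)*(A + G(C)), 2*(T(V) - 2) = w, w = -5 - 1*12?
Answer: 627485/6 ≈ 1.0458e+5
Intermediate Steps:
w = -17 (w = -5 - 12 = -17)
T(V) = -13/2 (T(V) = 2 + (1/2)*(-17) = 2 - 17/2 = -13/2)
a(C, A) = -8/3 + (8 + A)*(164 + C)/3 (a(C, A) = -8/3 + ((C + 164)*(A + 8))/3 = -8/3 + ((164 + C)*(8 + A))/3 = -8/3 + ((8 + A)*(164 + C))/3 = -8/3 + (8 + A)*(164 + C)/3)
v = 6/627485 (v = 1/((1304/3 + (8/3)*685 + (164/3)*(-13/2) + (1/3)*(-13/2)*685) + 104159) = 1/((1304/3 + 5480/3 - 1066/3 - 8905/6) + 104159) = 1/(2531/6 + 104159) = 1/(627485/6) = 6/627485 ≈ 9.5620e-6)
1/v = 1/(6/627485) = 627485/6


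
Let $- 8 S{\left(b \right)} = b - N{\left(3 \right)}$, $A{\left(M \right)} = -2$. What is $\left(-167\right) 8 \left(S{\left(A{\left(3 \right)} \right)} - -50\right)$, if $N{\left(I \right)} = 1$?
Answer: $-67301$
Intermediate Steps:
$S{\left(b \right)} = \frac{1}{8} - \frac{b}{8}$ ($S{\left(b \right)} = - \frac{b - 1}{8} = - \frac{-1 + b}{8} = \frac{1}{8} - \frac{b}{8}$)
$\left(-167\right) 8 \left(S{\left(A{\left(3 \right)} \right)} - -50\right) = \left(-167\right) 8 \left(\left(\frac{1}{8} - - \frac{1}{4}\right) - -50\right) = - 1336 \left(\left(\frac{1}{8} + \frac{1}{4}\right) + 50\right) = - 1336 \left(\frac{3}{8} + 50\right) = \left(-1336\right) \frac{403}{8} = -67301$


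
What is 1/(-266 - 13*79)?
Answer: -1/1293 ≈ -0.00077340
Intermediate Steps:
1/(-266 - 13*79) = 1/(-266 - 1027) = 1/(-1293) = -1/1293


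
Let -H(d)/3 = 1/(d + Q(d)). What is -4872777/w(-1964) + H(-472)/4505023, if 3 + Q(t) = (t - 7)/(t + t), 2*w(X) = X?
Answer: 3277583151917579405/660524102617902 ≈ 4962.1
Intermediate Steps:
w(X) = X/2
Q(t) = -3 + (-7 + t)/(2*t) (Q(t) = -3 + (t - 7)/(t + t) = -3 + (-7 + t)/((2*t)) = -3 + (-7 + t)*(1/(2*t)) = -3 + (-7 + t)/(2*t))
H(d) = -3/(d + (-7 - 5*d)/(2*d))
-4872777/w(-1964) + H(-472)/4505023 = -4872777/((1/2)*(-1964)) + (6*(-472)/(7 - 2*(-472)**2 + 5*(-472)))/4505023 = -4872777/(-982) + (6*(-472)/(7 - 2*222784 - 2360))*(1/4505023) = -4872777*(-1/982) + (6*(-472)/(7 - 445568 - 2360))*(1/4505023) = 4872777/982 + (6*(-472)/(-447921))*(1/4505023) = 4872777/982 + (6*(-472)*(-1/447921))*(1/4505023) = 4872777/982 + (944/149307)*(1/4505023) = 4872777/982 + 944/672631469061 = 3277583151917579405/660524102617902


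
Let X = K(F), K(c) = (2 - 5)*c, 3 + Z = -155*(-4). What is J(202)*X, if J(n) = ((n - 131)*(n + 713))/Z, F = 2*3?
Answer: -1169370/617 ≈ -1895.3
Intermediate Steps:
Z = 617 (Z = -3 - 155*(-4) = -3 + 620 = 617)
F = 6
K(c) = -3*c
X = -18 (X = -3*6 = -18)
J(n) = (-131 + n)*(713 + n)/617 (J(n) = ((n - 131)*(n + 713))/617 = ((-131 + n)*(713 + n))*(1/617) = (-131 + n)*(713 + n)/617)
J(202)*X = (-93403/617 + (1/617)*202**2 + (582/617)*202)*(-18) = (-93403/617 + (1/617)*40804 + 117564/617)*(-18) = (-93403/617 + 40804/617 + 117564/617)*(-18) = (64965/617)*(-18) = -1169370/617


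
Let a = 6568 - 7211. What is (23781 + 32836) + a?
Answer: 55974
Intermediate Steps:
a = -643
(23781 + 32836) + a = (23781 + 32836) - 643 = 56617 - 643 = 55974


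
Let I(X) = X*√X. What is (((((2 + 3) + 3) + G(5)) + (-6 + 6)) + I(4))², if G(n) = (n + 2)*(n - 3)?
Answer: 900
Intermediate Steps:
G(n) = (-3 + n)*(2 + n) (G(n) = (2 + n)*(-3 + n) = (-3 + n)*(2 + n))
I(X) = X^(3/2)
(((((2 + 3) + 3) + G(5)) + (-6 + 6)) + I(4))² = (((((2 + 3) + 3) + (-6 + 5² - 1*5)) + (-6 + 6)) + 4^(3/2))² = ((((5 + 3) + (-6 + 25 - 5)) + 0) + 8)² = (((8 + 14) + 0) + 8)² = ((22 + 0) + 8)² = (22 + 8)² = 30² = 900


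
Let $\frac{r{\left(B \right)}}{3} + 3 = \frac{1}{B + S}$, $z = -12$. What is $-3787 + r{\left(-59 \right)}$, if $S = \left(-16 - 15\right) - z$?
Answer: $- \frac{98697}{26} \approx -3796.0$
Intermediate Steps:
$S = -19$ ($S = \left(-16 - 15\right) - -12 = \left(-16 - 15\right) + 12 = -31 + 12 = -19$)
$r{\left(B \right)} = -9 + \frac{3}{-19 + B}$ ($r{\left(B \right)} = -9 + \frac{3}{B - 19} = -9 + \frac{3}{-19 + B}$)
$-3787 + r{\left(-59 \right)} = -3787 + \frac{3 \left(58 - -177\right)}{-19 - 59} = -3787 + \frac{3 \left(58 + 177\right)}{-78} = -3787 + 3 \left(- \frac{1}{78}\right) 235 = -3787 - \frac{235}{26} = - \frac{98697}{26}$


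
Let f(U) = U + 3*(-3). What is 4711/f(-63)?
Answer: -4711/72 ≈ -65.431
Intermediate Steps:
f(U) = -9 + U (f(U) = U - 9 = -9 + U)
4711/f(-63) = 4711/(-9 - 63) = 4711/(-72) = 4711*(-1/72) = -4711/72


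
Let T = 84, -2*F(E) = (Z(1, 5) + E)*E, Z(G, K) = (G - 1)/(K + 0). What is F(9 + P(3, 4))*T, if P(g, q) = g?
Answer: -6048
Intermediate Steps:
Z(G, K) = (-1 + G)/K
F(E) = -E²/2 (F(E) = -((-1 + 1)/5 + E)*E/2 = -((⅕)*0 + E)*E/2 = -(0 + E)*E/2 = -E*E/2 = -E²/2)
F(9 + P(3, 4))*T = -(9 + 3)²/2*84 = -½*12²*84 = -½*144*84 = -72*84 = -6048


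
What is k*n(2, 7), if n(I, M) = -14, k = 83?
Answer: -1162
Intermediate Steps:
k*n(2, 7) = 83*(-14) = -1162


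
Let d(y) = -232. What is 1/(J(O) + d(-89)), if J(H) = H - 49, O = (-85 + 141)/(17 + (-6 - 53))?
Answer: -3/847 ≈ -0.0035419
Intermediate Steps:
O = -4/3 (O = 56/(17 - 59) = 56/(-42) = 56*(-1/42) = -4/3 ≈ -1.3333)
J(H) = -49 + H
1/(J(O) + d(-89)) = 1/((-49 - 4/3) - 232) = 1/(-151/3 - 232) = 1/(-847/3) = -3/847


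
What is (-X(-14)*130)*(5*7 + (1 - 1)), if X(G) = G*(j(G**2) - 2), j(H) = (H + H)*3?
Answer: 74783800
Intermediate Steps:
j(H) = 6*H (j(H) = (2*H)*3 = 6*H)
X(G) = G*(-2 + 6*G**2) (X(G) = G*(6*G**2 - 2) = G*(-2 + 6*G**2))
(-X(-14)*130)*(5*7 + (1 - 1)) = (-(-2*(-14) + 6*(-14)**3)*130)*(5*7 + (1 - 1)) = (-(28 + 6*(-2744))*130)*(35 + 0) = (-(28 - 16464)*130)*35 = (-1*(-16436)*130)*35 = (16436*130)*35 = 2136680*35 = 74783800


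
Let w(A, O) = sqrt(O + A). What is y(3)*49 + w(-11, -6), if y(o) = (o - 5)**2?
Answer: 196 + I*sqrt(17) ≈ 196.0 + 4.1231*I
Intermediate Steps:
w(A, O) = sqrt(A + O)
y(o) = (-5 + o)**2
y(3)*49 + w(-11, -6) = (-5 + 3)**2*49 + sqrt(-11 - 6) = (-2)**2*49 + sqrt(-17) = 4*49 + I*sqrt(17) = 196 + I*sqrt(17)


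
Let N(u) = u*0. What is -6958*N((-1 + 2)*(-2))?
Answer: 0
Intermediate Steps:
N(u) = 0
-6958*N((-1 + 2)*(-2)) = -6958*0 = 0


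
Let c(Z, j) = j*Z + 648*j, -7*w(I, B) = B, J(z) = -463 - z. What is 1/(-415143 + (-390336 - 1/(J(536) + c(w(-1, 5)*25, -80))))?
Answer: -359873/289870144160 ≈ -1.2415e-6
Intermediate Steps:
w(I, B) = -B/7
c(Z, j) = 648*j + Z*j (c(Z, j) = Z*j + 648*j = 648*j + Z*j)
1/(-415143 + (-390336 - 1/(J(536) + c(w(-1, 5)*25, -80)))) = 1/(-415143 + (-390336 - 1/((-463 - 1*536) - 80*(648 - 1/7*5*25)))) = 1/(-415143 + (-390336 - 1/((-463 - 536) - 80*(648 - 5/7*25)))) = 1/(-415143 + (-390336 - 1/(-999 - 80*(648 - 125/7)))) = 1/(-415143 + (-390336 - 1/(-999 - 80*4411/7))) = 1/(-415143 + (-390336 - 1/(-999 - 352880/7))) = 1/(-415143 + (-390336 - 1/(-359873/7))) = 1/(-415143 + (-390336 - 1*(-7/359873))) = 1/(-415143 + (-390336 + 7/359873)) = 1/(-415143 - 140471387321/359873) = 1/(-289870144160/359873) = -359873/289870144160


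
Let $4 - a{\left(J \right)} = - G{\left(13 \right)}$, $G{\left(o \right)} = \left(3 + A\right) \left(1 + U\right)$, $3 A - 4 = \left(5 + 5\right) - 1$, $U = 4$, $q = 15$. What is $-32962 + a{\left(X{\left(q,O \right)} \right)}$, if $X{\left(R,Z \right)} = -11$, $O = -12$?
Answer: $- \frac{98764}{3} \approx -32921.0$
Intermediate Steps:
$A = \frac{13}{3}$ ($A = \frac{4}{3} + \frac{\left(5 + 5\right) - 1}{3} = \frac{4}{3} + \frac{10 - 1}{3} = \frac{4}{3} + \frac{1}{3} \cdot 9 = \frac{4}{3} + 3 = \frac{13}{3} \approx 4.3333$)
$G{\left(o \right)} = \frac{110}{3}$ ($G{\left(o \right)} = \left(3 + \frac{13}{3}\right) \left(1 + 4\right) = \frac{22}{3} \cdot 5 = \frac{110}{3}$)
$a{\left(J \right)} = \frac{122}{3}$ ($a{\left(J \right)} = 4 - \left(-1\right) \frac{110}{3} = 4 - - \frac{110}{3} = 4 + \frac{110}{3} = \frac{122}{3}$)
$-32962 + a{\left(X{\left(q,O \right)} \right)} = -32962 + \frac{122}{3} = - \frac{98764}{3}$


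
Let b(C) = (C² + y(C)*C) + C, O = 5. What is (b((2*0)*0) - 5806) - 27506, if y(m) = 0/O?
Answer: -33312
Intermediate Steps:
y(m) = 0 (y(m) = 0/5 = 0*(⅕) = 0)
b(C) = C + C² (b(C) = (C² + 0*C) + C = (C² + 0) + C = C² + C = C + C²)
(b((2*0)*0) - 5806) - 27506 = (((2*0)*0)*(1 + (2*0)*0) - 5806) - 27506 = ((0*0)*(1 + 0*0) - 5806) - 27506 = (0*(1 + 0) - 5806) - 27506 = (0*1 - 5806) - 27506 = (0 - 5806) - 27506 = -5806 - 27506 = -33312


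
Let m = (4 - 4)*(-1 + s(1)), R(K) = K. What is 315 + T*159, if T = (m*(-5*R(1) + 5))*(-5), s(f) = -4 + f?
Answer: 315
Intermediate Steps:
m = 0 (m = (4 - 4)*(-1 + (-4 + 1)) = 0*(-1 - 3) = 0*(-4) = 0)
T = 0 (T = (0*(-5*1 + 5))*(-5) = (0*(-5 + 5))*(-5) = (0*0)*(-5) = 0*(-5) = 0)
315 + T*159 = 315 + 0*159 = 315 + 0 = 315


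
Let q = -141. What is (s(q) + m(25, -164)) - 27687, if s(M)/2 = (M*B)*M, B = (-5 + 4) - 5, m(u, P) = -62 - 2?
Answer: -266323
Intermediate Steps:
m(u, P) = -64
B = -6 (B = -1 - 5 = -6)
s(M) = -12*M**2 (s(M) = 2*((M*(-6))*M) = 2*((-6*M)*M) = 2*(-6*M**2) = -12*M**2)
(s(q) + m(25, -164)) - 27687 = (-12*(-141)**2 - 64) - 27687 = (-12*19881 - 64) - 27687 = (-238572 - 64) - 27687 = -238636 - 27687 = -266323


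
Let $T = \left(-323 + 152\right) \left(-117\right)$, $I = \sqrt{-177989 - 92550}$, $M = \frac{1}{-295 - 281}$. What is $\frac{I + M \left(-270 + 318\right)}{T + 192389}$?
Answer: $- \frac{1}{2548752} + \frac{i \sqrt{270539}}{212396} \approx -3.9235 \cdot 10^{-7} + 0.0024489 i$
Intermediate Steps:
$M = - \frac{1}{576}$ ($M = \frac{1}{-576} = - \frac{1}{576} \approx -0.0017361$)
$I = i \sqrt{270539}$ ($I = \sqrt{-270539} = i \sqrt{270539} \approx 520.13 i$)
$T = 20007$ ($T = \left(-171\right) \left(-117\right) = 20007$)
$\frac{I + M \left(-270 + 318\right)}{T + 192389} = \frac{i \sqrt{270539} - \frac{-270 + 318}{576}}{20007 + 192389} = \frac{i \sqrt{270539} - \frac{1}{12}}{212396} = \left(i \sqrt{270539} - \frac{1}{12}\right) \frac{1}{212396} = \left(- \frac{1}{12} + i \sqrt{270539}\right) \frac{1}{212396} = - \frac{1}{2548752} + \frac{i \sqrt{270539}}{212396}$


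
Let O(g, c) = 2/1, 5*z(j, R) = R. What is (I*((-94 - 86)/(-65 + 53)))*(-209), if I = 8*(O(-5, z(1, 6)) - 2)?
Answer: 0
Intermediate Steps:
z(j, R) = R/5
O(g, c) = 2 (O(g, c) = 2*1 = 2)
I = 0 (I = 8*(2 - 2) = 8*0 = 0)
(I*((-94 - 86)/(-65 + 53)))*(-209) = (0*((-94 - 86)/(-65 + 53)))*(-209) = (0*(-180/(-12)))*(-209) = (0*(-180*(-1/12)))*(-209) = (0*15)*(-209) = 0*(-209) = 0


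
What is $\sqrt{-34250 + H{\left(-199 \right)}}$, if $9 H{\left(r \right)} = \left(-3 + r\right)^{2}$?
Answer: $\frac{i \sqrt{267446}}{3} \approx 172.38 i$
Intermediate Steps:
$H{\left(r \right)} = \frac{\left(-3 + r\right)^{2}}{9}$
$\sqrt{-34250 + H{\left(-199 \right)}} = \sqrt{-34250 + \frac{\left(-3 - 199\right)^{2}}{9}} = \sqrt{-34250 + \frac{\left(-202\right)^{2}}{9}} = \sqrt{-34250 + \frac{1}{9} \cdot 40804} = \sqrt{-34250 + \frac{40804}{9}} = \sqrt{- \frac{267446}{9}} = \frac{i \sqrt{267446}}{3}$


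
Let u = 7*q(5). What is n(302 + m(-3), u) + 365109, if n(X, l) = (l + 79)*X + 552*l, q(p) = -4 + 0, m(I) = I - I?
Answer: 365055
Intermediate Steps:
m(I) = 0
q(p) = -4
u = -28 (u = 7*(-4) = -28)
n(X, l) = 552*l + X*(79 + l) (n(X, l) = (79 + l)*X + 552*l = X*(79 + l) + 552*l = 552*l + X*(79 + l))
n(302 + m(-3), u) + 365109 = (79*(302 + 0) + 552*(-28) + (302 + 0)*(-28)) + 365109 = (79*302 - 15456 + 302*(-28)) + 365109 = (23858 - 15456 - 8456) + 365109 = -54 + 365109 = 365055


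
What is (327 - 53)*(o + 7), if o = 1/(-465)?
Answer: 891596/465 ≈ 1917.4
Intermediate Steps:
o = -1/465 ≈ -0.0021505
(327 - 53)*(o + 7) = (327 - 53)*(-1/465 + 7) = 274*(3254/465) = 891596/465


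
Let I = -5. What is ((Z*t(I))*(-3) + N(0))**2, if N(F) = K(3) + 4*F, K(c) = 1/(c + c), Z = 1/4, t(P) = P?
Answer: 2209/144 ≈ 15.340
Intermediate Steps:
Z = 1/4 ≈ 0.25000
K(c) = 1/(2*c)
N(F) = 1/6 + 4*F (N(F) = (1/2)/3 + 4*F = (1/2)*(1/3) + 4*F = 1/6 + 4*F)
((Z*t(I))*(-3) + N(0))**2 = (((1/4)*(-5))*(-3) + (1/6 + 4*0))**2 = (-5/4*(-3) + (1/6 + 0))**2 = (15/4 + 1/6)**2 = (47/12)**2 = 2209/144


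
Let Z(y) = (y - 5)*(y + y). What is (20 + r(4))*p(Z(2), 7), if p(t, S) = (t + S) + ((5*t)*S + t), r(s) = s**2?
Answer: -15732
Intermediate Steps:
Z(y) = 2*y*(-5 + y) (Z(y) = (-5 + y)*(2*y) = 2*y*(-5 + y))
p(t, S) = S + 2*t + 5*S*t (p(t, S) = (S + t) + (5*S*t + t) = (S + t) + (t + 5*S*t) = S + 2*t + 5*S*t)
(20 + r(4))*p(Z(2), 7) = (20 + 4**2)*(7 + 2*(2*2*(-5 + 2)) + 5*7*(2*2*(-5 + 2))) = (20 + 16)*(7 + 2*(2*2*(-3)) + 5*7*(2*2*(-3))) = 36*(7 + 2*(-12) + 5*7*(-12)) = 36*(7 - 24 - 420) = 36*(-437) = -15732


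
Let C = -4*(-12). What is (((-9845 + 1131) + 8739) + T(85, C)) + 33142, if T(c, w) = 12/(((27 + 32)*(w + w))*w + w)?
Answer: 751564221/22660 ≈ 33167.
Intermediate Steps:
C = 48
T(c, w) = 12/(w + 118*w²) (T(c, w) = 12/((59*(2*w))*w + w) = 12/((118*w)*w + w) = 12/(118*w² + w) = 12/(w + 118*w²))
(((-9845 + 1131) + 8739) + T(85, C)) + 33142 = (((-9845 + 1131) + 8739) + 12/(48*(1 + 118*48))) + 33142 = ((-8714 + 8739) + 12*(1/48)/(1 + 5664)) + 33142 = (25 + 12*(1/48)/5665) + 33142 = (25 + 12*(1/48)*(1/5665)) + 33142 = (25 + 1/22660) + 33142 = 566501/22660 + 33142 = 751564221/22660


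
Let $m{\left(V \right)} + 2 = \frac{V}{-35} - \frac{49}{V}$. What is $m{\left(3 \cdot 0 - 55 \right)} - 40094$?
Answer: $- \frac{15436012}{385} \approx -40094.0$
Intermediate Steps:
$m{\left(V \right)} = -2 - \frac{49}{V} - \frac{V}{35}$ ($m{\left(V \right)} = -2 + \left(\frac{V}{-35} - \frac{49}{V}\right) = -2 + \left(V \left(- \frac{1}{35}\right) - \frac{49}{V}\right) = -2 - \left(\frac{49}{V} + \frac{V}{35}\right) = -2 - \frac{49}{V} - \frac{V}{35}$)
$m{\left(3 \cdot 0 - 55 \right)} - 40094 = \left(-2 - \frac{49}{3 \cdot 0 - 55} - \frac{3 \cdot 0 - 55}{35}\right) - 40094 = \left(-2 - \frac{49}{0 - 55} - \frac{0 - 55}{35}\right) - 40094 = \left(-2 - \frac{49}{-55} - - \frac{11}{7}\right) - 40094 = \left(-2 - - \frac{49}{55} + \frac{11}{7}\right) - 40094 = \left(-2 + \frac{49}{55} + \frac{11}{7}\right) - 40094 = \frac{178}{385} - 40094 = - \frac{15436012}{385}$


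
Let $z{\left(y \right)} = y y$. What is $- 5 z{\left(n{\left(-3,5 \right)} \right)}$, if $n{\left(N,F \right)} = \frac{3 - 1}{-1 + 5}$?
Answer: $- \frac{5}{4} \approx -1.25$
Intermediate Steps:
$n{\left(N,F \right)} = \frac{1}{2}$ ($n{\left(N,F \right)} = \frac{2}{4} = 2 \cdot \frac{1}{4} = \frac{1}{2}$)
$z{\left(y \right)} = y^{2}$
$- 5 z{\left(n{\left(-3,5 \right)} \right)} = - \frac{5}{4}$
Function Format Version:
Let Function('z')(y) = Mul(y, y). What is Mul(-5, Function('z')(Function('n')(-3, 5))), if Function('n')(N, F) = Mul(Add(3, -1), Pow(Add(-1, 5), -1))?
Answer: Rational(-5, 4) ≈ -1.2500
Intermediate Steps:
Function('n')(N, F) = Rational(1, 2) (Function('n')(N, F) = Mul(2, Pow(4, -1)) = Mul(2, Rational(1, 4)) = Rational(1, 2))
Function('z')(y) = Pow(y, 2)
Mul(-5, Function('z')(Function('n')(-3, 5))) = Mul(-5, Pow(Rational(1, 2), 2)) = Mul(-5, Rational(1, 4)) = Rational(-5, 4)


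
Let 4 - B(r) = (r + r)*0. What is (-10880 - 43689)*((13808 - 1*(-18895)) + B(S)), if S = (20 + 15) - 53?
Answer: -1784788283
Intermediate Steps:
S = -18 (S = 35 - 53 = -18)
B(r) = 4 (B(r) = 4 - (r + r)*0 = 4 - 2*r*0 = 4 - 1*0 = 4 + 0 = 4)
(-10880 - 43689)*((13808 - 1*(-18895)) + B(S)) = (-10880 - 43689)*((13808 - 1*(-18895)) + 4) = -54569*((13808 + 18895) + 4) = -54569*(32703 + 4) = -54569*32707 = -1784788283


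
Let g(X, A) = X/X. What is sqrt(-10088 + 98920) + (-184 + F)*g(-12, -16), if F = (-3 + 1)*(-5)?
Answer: -174 + 16*sqrt(347) ≈ 124.05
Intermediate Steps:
g(X, A) = 1
F = 10 (F = -2*(-5) = 10)
sqrt(-10088 + 98920) + (-184 + F)*g(-12, -16) = sqrt(-10088 + 98920) + (-184 + 10)*1 = sqrt(88832) - 174*1 = 16*sqrt(347) - 174 = -174 + 16*sqrt(347)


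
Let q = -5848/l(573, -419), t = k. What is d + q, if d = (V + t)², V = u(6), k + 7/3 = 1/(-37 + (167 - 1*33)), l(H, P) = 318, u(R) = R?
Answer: -21856048/4488093 ≈ -4.8698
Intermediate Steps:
k = -676/291 (k = -7/3 + 1/(-37 + (167 - 1*33)) = -7/3 + 1/(-37 + (167 - 33)) = -7/3 + 1/(-37 + 134) = -7/3 + 1/97 = -676/291 ≈ -2.3230)
V = 6
t = -676/291 ≈ -2.3230
q = -2924/159 (q = -5848/318 = -5848*1/318 = -2924/159 ≈ -18.390)
d = 1144900/84681 (d = (6 - 676/291)² = (1070/291)² = 1144900/84681 ≈ 13.520)
d + q = 1144900/84681 - 2924/159 = -21856048/4488093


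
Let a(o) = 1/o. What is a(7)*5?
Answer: 5/7 ≈ 0.71429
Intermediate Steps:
a(7)*5 = 5/7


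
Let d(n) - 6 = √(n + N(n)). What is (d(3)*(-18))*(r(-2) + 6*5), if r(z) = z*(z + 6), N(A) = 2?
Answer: -2376 - 396*√5 ≈ -3261.5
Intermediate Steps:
r(z) = z*(6 + z)
d(n) = 6 + √(2 + n) (d(n) = 6 + √(n + 2) = 6 + √(2 + n))
(d(3)*(-18))*(r(-2) + 6*5) = ((6 + √(2 + 3))*(-18))*(-2*(6 - 2) + 6*5) = ((6 + √5)*(-18))*(-2*4 + 30) = (-108 - 18*√5)*(-8 + 30) = (-108 - 18*√5)*22 = -2376 - 396*√5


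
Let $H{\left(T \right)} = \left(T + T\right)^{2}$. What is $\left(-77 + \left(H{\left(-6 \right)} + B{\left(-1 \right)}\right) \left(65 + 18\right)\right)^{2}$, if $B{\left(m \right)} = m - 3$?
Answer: $133240849$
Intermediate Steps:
$H{\left(T \right)} = 4 T^{2}$ ($H{\left(T \right)} = \left(2 T\right)^{2} = 4 T^{2}$)
$B{\left(m \right)} = -3 + m$ ($B{\left(m \right)} = m - 3 = -3 + m$)
$\left(-77 + \left(H{\left(-6 \right)} + B{\left(-1 \right)}\right) \left(65 + 18\right)\right)^{2} = \left(-77 + \left(4 \left(-6\right)^{2} - 4\right) \left(65 + 18\right)\right)^{2} = \left(-77 + \left(4 \cdot 36 - 4\right) 83\right)^{2} = \left(-77 + \left(144 - 4\right) 83\right)^{2} = \left(-77 + 140 \cdot 83\right)^{2} = \left(-77 + 11620\right)^{2} = 11543^{2} = 133240849$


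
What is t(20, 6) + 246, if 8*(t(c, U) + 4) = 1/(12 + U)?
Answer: 34849/144 ≈ 242.01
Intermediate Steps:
t(c, U) = -4 + 1/(8*(12 + U))
t(20, 6) + 246 = (-383 - 32*6)/(8*(12 + 6)) + 246 = (1/8)*(-383 - 192)/18 + 246 = (1/8)*(1/18)*(-575) + 246 = -575/144 + 246 = 34849/144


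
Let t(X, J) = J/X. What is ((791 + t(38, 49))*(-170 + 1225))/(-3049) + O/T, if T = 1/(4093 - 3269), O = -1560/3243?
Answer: -83980228445/125246822 ≈ -670.52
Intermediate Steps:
O = -520/1081 (O = -1560*1/3243 = -520/1081 ≈ -0.48104)
T = 1/824 ≈ 0.0012136
((791 + t(38, 49))*(-170 + 1225))/(-3049) + O/T = ((791 + 49/38)*(-170 + 1225))/(-3049) - 520/(1081*1/824) = ((791 + 49*(1/38))*1055)*(-1/3049) - 520/1081*824 = ((791 + 49/38)*1055)*(-1/3049) - 428480/1081 = ((30107/38)*1055)*(-1/3049) - 428480/1081 = (31762885/38)*(-1/3049) - 428480/1081 = -31762885/115862 - 428480/1081 = -83980228445/125246822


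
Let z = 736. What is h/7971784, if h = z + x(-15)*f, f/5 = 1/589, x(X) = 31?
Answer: 13989/151463896 ≈ 9.2359e-5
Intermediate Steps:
f = 5/589 ≈ 0.0084890
h = 13989/19 (h = 736 + 31*(5/589) = 736 + 5/19 = 13989/19 ≈ 736.26)
h/7971784 = (13989/19)/7971784 = (13989/19)*(1/7971784) = 13989/151463896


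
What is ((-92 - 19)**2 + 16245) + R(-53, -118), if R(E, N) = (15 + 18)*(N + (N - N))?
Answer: 24672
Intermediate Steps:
R(E, N) = 33*N (R(E, N) = 33*(N + 0) = 33*N)
((-92 - 19)**2 + 16245) + R(-53, -118) = ((-92 - 19)**2 + 16245) + 33*(-118) = ((-111)**2 + 16245) - 3894 = (12321 + 16245) - 3894 = 28566 - 3894 = 24672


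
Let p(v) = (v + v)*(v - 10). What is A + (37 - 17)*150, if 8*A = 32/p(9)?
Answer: 26998/9 ≈ 2999.8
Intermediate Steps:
p(v) = 2*v*(-10 + v) (p(v) = (2*v)*(-10 + v) = 2*v*(-10 + v))
A = -2/9 (A = (32/((2*9*(-10 + 9))))/8 = (32/((2*9*(-1))))/8 = (32/(-18))/8 = (32*(-1/18))/8 = (⅛)*(-16/9) = -2/9 ≈ -0.22222)
A + (37 - 17)*150 = -2/9 + (37 - 17)*150 = -2/9 + 20*150 = -2/9 + 3000 = 26998/9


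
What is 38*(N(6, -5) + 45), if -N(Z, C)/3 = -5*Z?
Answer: 5130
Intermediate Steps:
N(Z, C) = 15*Z (N(Z, C) = -(-15)*Z = 15*Z)
38*(N(6, -5) + 45) = 38*(15*6 + 45) = 38*(90 + 45) = 38*135 = 5130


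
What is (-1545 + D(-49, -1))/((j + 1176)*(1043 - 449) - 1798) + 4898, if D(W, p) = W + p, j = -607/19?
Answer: 63074532863/12877616 ≈ 4898.0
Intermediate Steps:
j = -607/19 (j = -607*1/19 = -607/19 ≈ -31.947)
(-1545 + D(-49, -1))/((j + 1176)*(1043 - 449) - 1798) + 4898 = (-1545 + (-49 - 1))/((-607/19 + 1176)*(1043 - 449) - 1798) + 4898 = (-1545 - 50)/((21737/19)*594 - 1798) + 4898 = -1595/(12911778/19 - 1798) + 4898 = -1595/12877616/19 + 4898 = -1595*19/12877616 + 4898 = -30305/12877616 + 4898 = 63074532863/12877616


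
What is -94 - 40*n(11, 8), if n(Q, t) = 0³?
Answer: -94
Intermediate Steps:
n(Q, t) = 0
-94 - 40*n(11, 8) = -94 - 40*0 = -94 + 0 = -94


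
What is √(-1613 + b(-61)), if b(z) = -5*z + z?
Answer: 37*I ≈ 37.0*I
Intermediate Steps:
b(z) = -4*z
√(-1613 + b(-61)) = √(-1613 - 4*(-61)) = √(-1613 + 244) = √(-1369) = 37*I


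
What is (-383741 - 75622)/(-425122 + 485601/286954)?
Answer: 131816050302/121989972787 ≈ 1.0805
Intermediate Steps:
(-383741 - 75622)/(-425122 + 485601/286954) = -459363/(-425122 + 485601*(1/286954)) = -459363/(-425122 + 485601/286954) = -459363/(-121989972787/286954) = -459363*(-286954/121989972787) = 131816050302/121989972787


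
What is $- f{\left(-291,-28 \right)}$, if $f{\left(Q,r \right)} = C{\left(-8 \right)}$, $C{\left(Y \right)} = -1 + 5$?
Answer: $-4$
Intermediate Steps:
$C{\left(Y \right)} = 4$
$f{\left(Q,r \right)} = 4$
$- f{\left(-291,-28 \right)} = \left(-1\right) 4 = -4$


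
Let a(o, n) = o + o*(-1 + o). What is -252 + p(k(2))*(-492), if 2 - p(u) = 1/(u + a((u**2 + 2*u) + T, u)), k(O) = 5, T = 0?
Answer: -6178/5 ≈ -1235.6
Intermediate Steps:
p(u) = 2 - 1/(u + (u**2 + 2*u)**2) (p(u) = 2 - 1/(u + ((u**2 + 2*u) + 0)**2) = 2 - 1/(u + (u**2 + 2*u)**2))
-252 + p(k(2))*(-492) = -252 + ((-1 + 2*5 + 2*5**2*(2 + 5)**2)/(5*(1 + 5*(2 + 5)**2)))*(-492) = -252 + ((-1 + 10 + 2*25*7**2)/(5*(1 + 5*7**2)))*(-492) = -252 + ((-1 + 10 + 2*25*49)/(5*(1 + 5*49)))*(-492) = -252 + ((-1 + 10 + 2450)/(5*(1 + 245)))*(-492) = -252 + ((1/5)*2459/246)*(-492) = -252 + ((1/5)*(1/246)*2459)*(-492) = -252 + (2459/1230)*(-492) = -252 - 4918/5 = -6178/5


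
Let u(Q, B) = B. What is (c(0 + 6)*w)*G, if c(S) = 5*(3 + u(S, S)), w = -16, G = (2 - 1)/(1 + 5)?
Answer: -120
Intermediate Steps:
G = ⅙ (G = 1/6 = 1*(⅙) = ⅙ ≈ 0.16667)
c(S) = 15 + 5*S (c(S) = 5*(3 + S) = 15 + 5*S)
(c(0 + 6)*w)*G = ((15 + 5*(0 + 6))*(-16))*(⅙) = ((15 + 5*6)*(-16))*(⅙) = ((15 + 30)*(-16))*(⅙) = (45*(-16))*(⅙) = -720*⅙ = -120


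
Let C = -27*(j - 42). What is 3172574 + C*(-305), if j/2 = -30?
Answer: 2332604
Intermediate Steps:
j = -60 (j = 2*(-30) = -60)
C = 2754 (C = -27*(-60 - 42) = -27*(-102) = 2754)
3172574 + C*(-305) = 3172574 + 2754*(-305) = 3172574 - 839970 = 2332604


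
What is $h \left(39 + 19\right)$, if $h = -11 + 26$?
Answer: $870$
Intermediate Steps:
$h = 15$
$h \left(39 + 19\right) = 15 \left(39 + 19\right) = 15 \cdot 58 = 870$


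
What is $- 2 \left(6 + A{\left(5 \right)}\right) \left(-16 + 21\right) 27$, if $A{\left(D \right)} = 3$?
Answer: $-2430$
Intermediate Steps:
$- 2 \left(6 + A{\left(5 \right)}\right) \left(-16 + 21\right) 27 = - 2 \left(6 + 3\right) \left(-16 + 21\right) 27 = \left(-2\right) 9 \cdot 5 \cdot 27 = \left(-18\right) 135 = -2430$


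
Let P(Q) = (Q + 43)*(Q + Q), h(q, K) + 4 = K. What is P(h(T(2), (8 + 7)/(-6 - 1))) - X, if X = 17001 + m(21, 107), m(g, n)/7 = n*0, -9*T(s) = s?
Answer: -855237/49 ≈ -17454.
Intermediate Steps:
T(s) = -s/9
h(q, K) = -4 + K
m(g, n) = 0 (m(g, n) = 7*(n*0) = 7*0 = 0)
P(Q) = 2*Q*(43 + Q) (P(Q) = (43 + Q)*(2*Q) = 2*Q*(43 + Q))
X = 17001 (X = 17001 + 0 = 17001)
P(h(T(2), (8 + 7)/(-6 - 1))) - X = 2*(-4 + (8 + 7)/(-6 - 1))*(43 + (-4 + (8 + 7)/(-6 - 1))) - 1*17001 = 2*(-4 + 15/(-7))*(43 + (-4 + 15/(-7))) - 17001 = 2*(-4 + 15*(-⅐))*(43 + (-4 + 15*(-⅐))) - 17001 = 2*(-4 - 15/7)*(43 + (-4 - 15/7)) - 17001 = 2*(-43/7)*(43 - 43/7) - 17001 = 2*(-43/7)*(258/7) - 17001 = -22188/49 - 17001 = -855237/49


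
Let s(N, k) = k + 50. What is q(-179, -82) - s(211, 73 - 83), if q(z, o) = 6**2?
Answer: -4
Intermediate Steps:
q(z, o) = 36
s(N, k) = 50 + k
q(-179, -82) - s(211, 73 - 83) = 36 - (50 + (73 - 83)) = 36 - (50 - 10) = 36 - 1*40 = 36 - 40 = -4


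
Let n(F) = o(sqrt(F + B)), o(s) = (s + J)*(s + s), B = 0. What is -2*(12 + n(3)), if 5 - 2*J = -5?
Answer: -36 - 20*sqrt(3) ≈ -70.641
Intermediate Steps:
J = 5 (J = 5/2 - 1/2*(-5) = 5/2 + 5/2 = 5)
o(s) = 2*s*(5 + s) (o(s) = (s + 5)*(s + s) = (5 + s)*(2*s) = 2*s*(5 + s))
n(F) = 2*sqrt(F)*(5 + sqrt(F)) (n(F) = 2*sqrt(F + 0)*(5 + sqrt(F + 0)) = 2*sqrt(F)*(5 + sqrt(F)))
-2*(12 + n(3)) = -2*(12 + (2*3 + 10*sqrt(3))) = -2*(12 + (6 + 10*sqrt(3))) = -2*(18 + 10*sqrt(3)) = -36 - 20*sqrt(3)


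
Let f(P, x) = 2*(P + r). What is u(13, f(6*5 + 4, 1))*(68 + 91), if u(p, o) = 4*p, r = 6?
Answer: 8268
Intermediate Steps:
f(P, x) = 12 + 2*P (f(P, x) = 2*(P + 6) = 2*(6 + P) = 12 + 2*P)
u(13, f(6*5 + 4, 1))*(68 + 91) = (4*13)*(68 + 91) = 52*159 = 8268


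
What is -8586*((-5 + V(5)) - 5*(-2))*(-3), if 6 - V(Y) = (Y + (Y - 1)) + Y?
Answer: -77274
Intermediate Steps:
V(Y) = 7 - 3*Y (V(Y) = 6 - ((Y + (Y - 1)) + Y) = 6 - ((Y + (-1 + Y)) + Y) = 6 - ((-1 + 2*Y) + Y) = 6 - (-1 + 3*Y) = 6 + (1 - 3*Y) = 7 - 3*Y)
-8586*((-5 + V(5)) - 5*(-2))*(-3) = -8586*((-5 + (7 - 3*5)) - 5*(-2))*(-3) = -8586*((-5 + (7 - 15)) + 10)*(-3) = -8586*((-5 - 8) + 10)*(-3) = -8586*(-13 + 10)*(-3) = -(-25758)*(-3) = -8586*9 = -77274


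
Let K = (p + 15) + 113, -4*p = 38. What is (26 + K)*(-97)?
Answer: -28033/2 ≈ -14017.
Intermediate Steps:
p = -19/2 (p = -¼*38 = -19/2 ≈ -9.5000)
K = 237/2 (K = (-19/2 + 15) + 113 = 11/2 + 113 = 237/2 ≈ 118.50)
(26 + K)*(-97) = (26 + 237/2)*(-97) = (289/2)*(-97) = -28033/2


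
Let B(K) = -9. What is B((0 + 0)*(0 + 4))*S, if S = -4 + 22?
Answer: -162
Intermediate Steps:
S = 18
B((0 + 0)*(0 + 4))*S = -9*18 = -162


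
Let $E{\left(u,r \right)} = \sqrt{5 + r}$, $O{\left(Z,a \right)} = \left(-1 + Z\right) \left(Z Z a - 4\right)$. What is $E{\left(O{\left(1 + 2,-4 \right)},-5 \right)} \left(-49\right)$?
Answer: $0$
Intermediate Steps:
$O{\left(Z,a \right)} = \left(-1 + Z\right) \left(-4 + a Z^{2}\right)$ ($O{\left(Z,a \right)} = \left(-1 + Z\right) \left(Z^{2} a - 4\right) = \left(-1 + Z\right) \left(a Z^{2} - 4\right) = \left(-1 + Z\right) \left(-4 + a Z^{2}\right)$)
$E{\left(O{\left(1 + 2,-4 \right)},-5 \right)} \left(-49\right) = \sqrt{5 - 5} \left(-49\right) = \sqrt{0} \left(-49\right) = 0 \left(-49\right) = 0$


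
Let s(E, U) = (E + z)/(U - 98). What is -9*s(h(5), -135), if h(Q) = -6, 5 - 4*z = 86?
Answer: -945/932 ≈ -1.0139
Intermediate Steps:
z = -81/4 (z = 5/4 - 1/4*86 = 5/4 - 43/2 = -81/4 ≈ -20.250)
s(E, U) = (-81/4 + E)/(-98 + U) (s(E, U) = (E - 81/4)/(U - 98) = (-81/4 + E)/(-98 + U))
-9*s(h(5), -135) = -9*(-81/4 - 6)/(-98 - 135) = -9*(-105)/((-233)*4) = -(-9)*(-105)/(233*4) = -9*105/932 = -945/932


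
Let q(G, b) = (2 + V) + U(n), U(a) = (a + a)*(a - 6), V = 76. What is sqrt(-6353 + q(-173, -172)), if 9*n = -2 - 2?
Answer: I*sqrt(507811)/9 ≈ 79.179*I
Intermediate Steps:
n = -4/9 (n = (-2 - 2)/9 = (1/9)*(-4) = -4/9 ≈ -0.44444)
U(a) = 2*a*(-6 + a) (U(a) = (2*a)*(-6 + a) = 2*a*(-6 + a))
q(G, b) = 6782/81 (q(G, b) = (2 + 76) + 2*(-4/9)*(-6 - 4/9) = 78 + 2*(-4/9)*(-58/9) = 78 + 464/81 = 6782/81)
sqrt(-6353 + q(-173, -172)) = sqrt(-6353 + 6782/81) = sqrt(-507811/81) = I*sqrt(507811)/9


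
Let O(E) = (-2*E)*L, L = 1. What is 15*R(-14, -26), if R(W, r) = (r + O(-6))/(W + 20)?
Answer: -35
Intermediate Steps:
O(E) = -2*E (O(E) = -2*E*1 = -2*E)
R(W, r) = (12 + r)/(20 + W) (R(W, r) = (r - 2*(-6))/(W + 20) = (r + 12)/(20 + W) = (12 + r)/(20 + W))
15*R(-14, -26) = 15*((12 - 26)/(20 - 14)) = 15*(-14/6) = 15*((⅙)*(-14)) = 15*(-7/3) = -35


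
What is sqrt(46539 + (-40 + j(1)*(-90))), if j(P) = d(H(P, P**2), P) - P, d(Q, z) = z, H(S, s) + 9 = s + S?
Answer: sqrt(46499) ≈ 215.64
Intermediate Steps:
H(S, s) = -9 + S + s (H(S, s) = -9 + (s + S) = -9 + (S + s) = -9 + S + s)
j(P) = 0 (j(P) = P - P = 0)
sqrt(46539 + (-40 + j(1)*(-90))) = sqrt(46539 + (-40 + 0*(-90))) = sqrt(46539 + (-40 + 0)) = sqrt(46539 - 40) = sqrt(46499)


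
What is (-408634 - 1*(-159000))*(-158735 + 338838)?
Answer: -44959832302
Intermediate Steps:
(-408634 - 1*(-159000))*(-158735 + 338838) = (-408634 + 159000)*180103 = -249634*180103 = -44959832302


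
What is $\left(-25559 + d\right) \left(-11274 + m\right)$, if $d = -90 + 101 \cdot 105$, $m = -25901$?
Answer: $559260700$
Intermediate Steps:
$d = 10515$ ($d = -90 + 10605 = 10515$)
$\left(-25559 + d\right) \left(-11274 + m\right) = \left(-25559 + 10515\right) \left(-11274 - 25901\right) = \left(-15044\right) \left(-37175\right) = 559260700$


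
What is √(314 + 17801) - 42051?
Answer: -42051 + √18115 ≈ -41916.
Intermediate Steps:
√(314 + 17801) - 42051 = √18115 - 42051 = -42051 + √18115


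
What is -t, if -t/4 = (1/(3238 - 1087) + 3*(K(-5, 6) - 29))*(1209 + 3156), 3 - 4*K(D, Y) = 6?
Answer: -372432955/239 ≈ -1.5583e+6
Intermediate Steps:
K(D, Y) = -¾ (K(D, Y) = ¾ - ¼*6 = ¾ - 3/2 = -¾)
t = 372432955/239 (t = -4*(1/(3238 - 1087) + 3*(-¾ - 29))*(1209 + 3156) = -4*(1/2151 + 3*(-119/4))*4365 = -4*(1/2151 - 357/4)*4365 = -(-767903)*4365/2151 = -4*(-372432955/956) = 372432955/239 ≈ 1.5583e+6)
-t = -1*372432955/239 = -372432955/239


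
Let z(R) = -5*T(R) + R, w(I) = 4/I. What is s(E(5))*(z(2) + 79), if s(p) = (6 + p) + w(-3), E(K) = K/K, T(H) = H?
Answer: 1207/3 ≈ 402.33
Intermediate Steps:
E(K) = 1
s(p) = 14/3 + p (s(p) = (6 + p) + 4/(-3) = (6 + p) + 4*(-⅓) = (6 + p) - 4/3 = 14/3 + p)
z(R) = -4*R (z(R) = -5*R + R = -4*R)
s(E(5))*(z(2) + 79) = (14/3 + 1)*(-4*2 + 79) = 17*(-8 + 79)/3 = (17/3)*71 = 1207/3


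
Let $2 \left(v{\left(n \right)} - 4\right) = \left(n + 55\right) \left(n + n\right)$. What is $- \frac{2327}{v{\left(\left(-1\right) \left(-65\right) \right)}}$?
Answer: $- \frac{2327}{7804} \approx -0.29818$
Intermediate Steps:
$v{\left(n \right)} = 4 + n \left(55 + n\right)$ ($v{\left(n \right)} = 4 + \frac{\left(n + 55\right) \left(n + n\right)}{2} = 4 + \frac{\left(55 + n\right) 2 n}{2} = 4 + \frac{2 n \left(55 + n\right)}{2} = 4 + n \left(55 + n\right)$)
$- \frac{2327}{v{\left(\left(-1\right) \left(-65\right) \right)}} = - \frac{2327}{4 + \left(\left(-1\right) \left(-65\right)\right)^{2} + 55 \left(\left(-1\right) \left(-65\right)\right)} = - \frac{2327}{4 + 65^{2} + 55 \cdot 65} = - \frac{2327}{4 + 4225 + 3575} = - \frac{2327}{7804}$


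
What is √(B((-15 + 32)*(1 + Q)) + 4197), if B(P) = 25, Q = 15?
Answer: √4222 ≈ 64.977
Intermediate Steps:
√(B((-15 + 32)*(1 + Q)) + 4197) = √(25 + 4197) = √4222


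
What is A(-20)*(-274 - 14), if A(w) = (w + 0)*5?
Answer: 28800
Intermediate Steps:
A(w) = 5*w (A(w) = w*5 = 5*w)
A(-20)*(-274 - 14) = (5*(-20))*(-274 - 14) = -100*(-288) = 28800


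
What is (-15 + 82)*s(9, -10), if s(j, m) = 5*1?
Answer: 335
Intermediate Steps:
s(j, m) = 5
(-15 + 82)*s(9, -10) = (-15 + 82)*5 = 67*5 = 335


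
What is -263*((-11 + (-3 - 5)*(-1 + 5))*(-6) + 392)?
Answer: -170950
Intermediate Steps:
-263*((-11 + (-3 - 5)*(-1 + 5))*(-6) + 392) = -263*((-11 - 8*4)*(-6) + 392) = -263*((-11 - 32)*(-6) + 392) = -263*(-43*(-6) + 392) = -263*(258 + 392) = -263*650 = -170950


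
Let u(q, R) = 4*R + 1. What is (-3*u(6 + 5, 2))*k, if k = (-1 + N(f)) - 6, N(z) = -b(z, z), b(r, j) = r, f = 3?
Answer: 270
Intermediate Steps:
N(z) = -z
u(q, R) = 1 + 4*R
k = -10 (k = (-1 - 1*3) - 6 = (-1 - 3) - 6 = -4 - 6 = -10)
(-3*u(6 + 5, 2))*k = -3*(1 + 4*2)*(-10) = -3*(1 + 8)*(-10) = -3*9*(-10) = -27*(-10) = 270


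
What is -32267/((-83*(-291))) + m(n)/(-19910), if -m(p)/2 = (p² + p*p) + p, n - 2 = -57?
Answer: -3207650/4371693 ≈ -0.73373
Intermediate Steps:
n = -55 (n = 2 - 57 = -55)
m(p) = -4*p² - 2*p (m(p) = -2*((p² + p*p) + p) = -2*((p² + p²) + p) = -2*(2*p² + p) = -2*(p + 2*p²) = -4*p² - 2*p)
-32267/((-83*(-291))) + m(n)/(-19910) = -32267/((-83*(-291))) - 2*(-55)*(1 + 2*(-55))/(-19910) = -32267/24153 - 2*(-55)*(1 - 110)*(-1/19910) = -32267*1/24153 - 2*(-55)*(-109)*(-1/19910) = -32267/24153 - 11990*(-1/19910) = -32267/24153 + 109/181 = -3207650/4371693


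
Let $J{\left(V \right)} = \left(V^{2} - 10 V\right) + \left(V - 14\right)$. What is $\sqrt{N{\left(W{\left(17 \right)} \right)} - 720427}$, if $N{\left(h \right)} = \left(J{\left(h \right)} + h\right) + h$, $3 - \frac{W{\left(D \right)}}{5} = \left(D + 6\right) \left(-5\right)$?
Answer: $i \sqrt{376471} \approx 613.57 i$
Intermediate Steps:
$J{\left(V \right)} = -14 + V^{2} - 9 V$ ($J{\left(V \right)} = \left(V^{2} - 10 V\right) + \left(V - 14\right) = \left(V^{2} - 10 V\right) + \left(-14 + V\right) = -14 + V^{2} - 9 V$)
$W{\left(D \right)} = 165 + 25 D$ ($W{\left(D \right)} = 15 - 5 \left(D + 6\right) \left(-5\right) = 15 - 5 \left(6 + D\right) \left(-5\right) = 15 - 5 \left(-30 - 5 D\right) = 15 + \left(150 + 25 D\right) = 165 + 25 D$)
$N{\left(h \right)} = -14 + h^{2} - 7 h$ ($N{\left(h \right)} = \left(\left(-14 + h^{2} - 9 h\right) + h\right) + h = \left(-14 + h^{2} - 8 h\right) + h = -14 + h^{2} - 7 h$)
$\sqrt{N{\left(W{\left(17 \right)} \right)} - 720427} = \sqrt{\left(-14 + \left(165 + 25 \cdot 17\right)^{2} - 7 \left(165 + 25 \cdot 17\right)\right) - 720427} = \sqrt{\left(-14 + \left(165 + 425\right)^{2} - 7 \left(165 + 425\right)\right) - 720427} = \sqrt{\left(-14 + 590^{2} - 4130\right) - 720427} = \sqrt{\left(-14 + 348100 - 4130\right) - 720427} = \sqrt{343956 - 720427} = \sqrt{-376471} = i \sqrt{376471}$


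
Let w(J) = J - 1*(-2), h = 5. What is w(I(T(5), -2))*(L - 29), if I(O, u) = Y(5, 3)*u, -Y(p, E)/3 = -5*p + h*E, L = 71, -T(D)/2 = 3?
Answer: -2436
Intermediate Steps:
T(D) = -6 (T(D) = -2*3 = -6)
Y(p, E) = -15*E + 15*p (Y(p, E) = -3*(-5*p + 5*E) = -15*E + 15*p)
I(O, u) = 30*u (I(O, u) = (-15*3 + 15*5)*u = (-45 + 75)*u = 30*u)
w(J) = 2 + J (w(J) = J + 2 = 2 + J)
w(I(T(5), -2))*(L - 29) = (2 + 30*(-2))*(71 - 29) = (2 - 60)*42 = -58*42 = -2436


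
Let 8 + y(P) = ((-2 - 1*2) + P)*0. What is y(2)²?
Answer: 64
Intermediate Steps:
y(P) = -8 (y(P) = -8 + ((-2 - 1*2) + P)*0 = -8 + ((-2 - 2) + P)*0 = -8 + (-4 + P)*0 = -8 + 0 = -8)
y(2)² = (-8)² = 64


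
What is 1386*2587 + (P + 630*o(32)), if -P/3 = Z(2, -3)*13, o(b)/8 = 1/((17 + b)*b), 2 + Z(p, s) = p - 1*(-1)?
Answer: 50197647/14 ≈ 3.5855e+6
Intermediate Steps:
Z(p, s) = -1 + p (Z(p, s) = -2 + (p - 1*(-1)) = -2 + (p + 1) = -2 + (1 + p) = -1 + p)
o(b) = 8/(b*(17 + b)) (o(b) = 8*(1/((17 + b)*b)) = 8*(1/(b*(17 + b))) = 8/(b*(17 + b)))
P = -39 (P = -3*(-1 + 2)*13 = -3*13 = -39)
1386*2587 + (P + 630*o(32)) = 1386*2587 + (-39 + 630*(8/(32*(17 + 32)))) = 3585582 + (-39 + 630*(8*(1/32)/49)) = 3585582 + (-39 + 630*(8*(1/32)*(1/49))) = 3585582 + (-39 + 630*(1/196)) = 3585582 + (-39 + 45/14) = 3585582 - 501/14 = 50197647/14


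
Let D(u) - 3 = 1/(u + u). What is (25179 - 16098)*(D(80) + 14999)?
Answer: 21797315001/160 ≈ 1.3623e+8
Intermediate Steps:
D(u) = 3 + 1/(2*u) (D(u) = 3 + 1/(u + u) = 3 + 1/(2*u))
(25179 - 16098)*(D(80) + 14999) = (25179 - 16098)*((3 + (½)/80) + 14999) = 9081*((3 + (½)*(1/80)) + 14999) = 9081*((3 + 1/160) + 14999) = 9081*(481/160 + 14999) = 9081*(2400321/160) = 21797315001/160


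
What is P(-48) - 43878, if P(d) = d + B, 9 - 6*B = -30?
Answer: -87839/2 ≈ -43920.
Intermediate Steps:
B = 13/2 (B = 3/2 - 1/6*(-30) = 3/2 + 5 = 13/2 ≈ 6.5000)
P(d) = 13/2 + d (P(d) = d + 13/2 = 13/2 + d)
P(-48) - 43878 = (13/2 - 48) - 43878 = -83/2 - 43878 = -87839/2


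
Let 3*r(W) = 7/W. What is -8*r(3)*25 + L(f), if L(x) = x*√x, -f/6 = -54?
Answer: 51088/9 ≈ 5676.4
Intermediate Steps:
f = 324 (f = -6*(-54) = 324)
r(W) = 7/(3*W) (r(W) = (7/W)/3 = 7/(3*W))
L(x) = x^(3/2)
-8*r(3)*25 + L(f) = -56/(3*3)*25 + 324^(3/2) = -56/(3*3)*25 + 5832 = -8*7/9*25 + 5832 = -56/9*25 + 5832 = -1400/9 + 5832 = 51088/9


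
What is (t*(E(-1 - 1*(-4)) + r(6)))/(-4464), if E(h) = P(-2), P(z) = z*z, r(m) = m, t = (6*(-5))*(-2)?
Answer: -25/186 ≈ -0.13441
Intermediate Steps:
t = 60 (t = -30*(-2) = 60)
P(z) = z**2
E(h) = 4 (E(h) = (-2)**2 = 4)
(t*(E(-1 - 1*(-4)) + r(6)))/(-4464) = (60*(4 + 6))/(-4464) = (60*10)*(-1/4464) = 600*(-1/4464) = -25/186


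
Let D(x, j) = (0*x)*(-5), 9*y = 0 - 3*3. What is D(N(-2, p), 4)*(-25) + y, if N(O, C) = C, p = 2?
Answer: -1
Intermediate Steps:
y = -1 (y = (0 - 3*3)/9 = (0 - 9)/9 = (1/9)*(-9) = -1)
D(x, j) = 0 (D(x, j) = 0*(-5) = 0)
D(N(-2, p), 4)*(-25) + y = 0*(-25) - 1 = 0 - 1 = -1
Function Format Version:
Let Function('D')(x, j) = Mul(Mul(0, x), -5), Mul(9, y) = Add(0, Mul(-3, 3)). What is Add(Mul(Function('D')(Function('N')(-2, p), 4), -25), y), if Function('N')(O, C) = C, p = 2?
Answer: -1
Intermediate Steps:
y = -1 (y = Mul(Rational(1, 9), Add(0, Mul(-3, 3))) = Mul(Rational(1, 9), Add(0, -9)) = Mul(Rational(1, 9), -9) = -1)
Function('D')(x, j) = 0 (Function('D')(x, j) = Mul(0, -5) = 0)
Add(Mul(Function('D')(Function('N')(-2, p), 4), -25), y) = Add(Mul(0, -25), -1) = Add(0, -1) = -1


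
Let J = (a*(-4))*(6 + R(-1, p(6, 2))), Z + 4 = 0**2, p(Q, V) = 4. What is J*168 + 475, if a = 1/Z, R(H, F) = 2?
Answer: 1819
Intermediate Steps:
Z = -4 (Z = -4 + 0**2 = -4 + 0 = -4)
a = -1/4 (a = 1/(-4) = 1*(-1/4) = -1/4 ≈ -0.25000)
J = 8 (J = (-1/4*(-4))*(6 + 2) = 1*8 = 8)
J*168 + 475 = 8*168 + 475 = 1344 + 475 = 1819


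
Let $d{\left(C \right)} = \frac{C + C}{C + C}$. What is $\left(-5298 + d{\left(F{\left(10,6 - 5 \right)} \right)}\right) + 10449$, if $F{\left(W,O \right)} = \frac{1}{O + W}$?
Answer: $5152$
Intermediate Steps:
$d{\left(C \right)} = 1$ ($d{\left(C \right)} = \frac{2 C}{2 C} = 2 C \frac{1}{2 C} = 1$)
$\left(-5298 + d{\left(F{\left(10,6 - 5 \right)} \right)}\right) + 10449 = \left(-5298 + 1\right) + 10449 = -5297 + 10449 = 5152$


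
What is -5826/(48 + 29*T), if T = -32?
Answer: 2913/440 ≈ 6.6205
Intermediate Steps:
-5826/(48 + 29*T) = -5826/(48 + 29*(-32)) = -5826/(48 - 928) = -5826/(-880) = -5826*(-1/880) = 2913/440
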